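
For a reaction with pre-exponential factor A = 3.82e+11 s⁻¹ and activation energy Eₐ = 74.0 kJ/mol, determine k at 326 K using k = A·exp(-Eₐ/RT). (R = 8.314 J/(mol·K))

5.31e-01 s⁻¹

Step 1: Use the Arrhenius equation: k = A × exp(-Eₐ/RT)
Step 2: Convert Eₐ to J/mol: 74.0 kJ/mol = 74000 J/mol
Step 3: Calculate the exponent: -Eₐ/(RT) = -74000/(8.314 × 326) = -27.30261
Step 4: k = 3.82e+11 × exp(-27.30261)
Step 5: k = 3.82e+11 × 1.38876e-12 = 5.3051e-01 s⁻¹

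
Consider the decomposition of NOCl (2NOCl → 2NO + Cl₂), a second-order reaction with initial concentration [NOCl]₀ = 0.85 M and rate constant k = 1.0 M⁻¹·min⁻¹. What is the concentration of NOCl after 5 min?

0.1619 M

Step 1: For a second-order reaction: 1/[NOCl] = 1/[NOCl]₀ + kt
Step 2: 1/[NOCl] = 1/0.85 + 1.0 × 5
Step 3: 1/[NOCl] = 1.176 + 5 = 6.176
Step 4: [NOCl] = 1/6.176 = 0.1619 M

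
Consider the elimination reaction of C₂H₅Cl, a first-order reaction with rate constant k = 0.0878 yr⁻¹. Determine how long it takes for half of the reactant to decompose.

7.895 yr

Step 1: For a first-order reaction, t₁/₂ = ln(2)/k
Step 2: t₁/₂ = ln(2)/0.0878
Step 3: t₁/₂ = 0.6931/0.0878 = 7.895 yr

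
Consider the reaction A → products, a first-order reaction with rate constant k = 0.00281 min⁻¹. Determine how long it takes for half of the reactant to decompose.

246.7 min

Step 1: For a first-order reaction, t₁/₂ = ln(2)/k
Step 2: t₁/₂ = ln(2)/0.00281
Step 3: t₁/₂ = 0.6931/0.00281 = 246.7 min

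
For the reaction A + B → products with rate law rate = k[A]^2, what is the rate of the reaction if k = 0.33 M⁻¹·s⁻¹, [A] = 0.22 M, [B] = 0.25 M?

0.01597 M/s

Step 1: The rate law is rate = k[A]^2
Step 2: Note that the rate does not depend on [B] (zero order in B).
Step 3: rate = 0.33 × (0.22)^2 = 0.015972 M/s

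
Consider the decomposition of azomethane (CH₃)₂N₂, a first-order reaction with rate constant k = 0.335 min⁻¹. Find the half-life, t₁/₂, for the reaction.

2.069 min

Step 1: For a first-order reaction, t₁/₂ = ln(2)/k
Step 2: t₁/₂ = ln(2)/0.335
Step 3: t₁/₂ = 0.6931/0.335 = 2.069 min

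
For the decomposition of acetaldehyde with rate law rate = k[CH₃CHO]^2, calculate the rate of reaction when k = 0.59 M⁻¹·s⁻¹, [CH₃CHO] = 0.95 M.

0.5325 M/s

Step 1: Identify the rate law: rate = k[CH₃CHO]^2
Step 2: Substitute values: rate = 0.59 × (0.95)^2
Step 3: Calculate: rate = 0.59 × 0.9025 = 0.532475 M/s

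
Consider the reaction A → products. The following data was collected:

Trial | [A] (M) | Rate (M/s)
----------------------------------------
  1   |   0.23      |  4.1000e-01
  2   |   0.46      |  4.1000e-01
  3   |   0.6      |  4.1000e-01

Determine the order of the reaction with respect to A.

zeroth order (0)

Step 1: Compare trials - when concentration changes, rate stays constant.
Step 2: rate₂/rate₁ = 4.1000e-01/4.1000e-01 = 1
Step 3: [A]₂/[A]₁ = 0.46/0.23 = 2
Step 4: Since rate ratio ≈ (conc ratio)^0, the reaction is zeroth order.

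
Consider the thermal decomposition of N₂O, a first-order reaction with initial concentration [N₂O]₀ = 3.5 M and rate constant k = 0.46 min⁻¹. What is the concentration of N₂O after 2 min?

1.395 M

Step 1: For a first-order reaction: [N₂O] = [N₂O]₀ × e^(-kt)
Step 2: [N₂O] = 3.5 × e^(-0.46 × 2)
Step 3: [N₂O] = 3.5 × e^(-0.92)
Step 4: [N₂O] = 3.5 × 0.398519 = 1.395 M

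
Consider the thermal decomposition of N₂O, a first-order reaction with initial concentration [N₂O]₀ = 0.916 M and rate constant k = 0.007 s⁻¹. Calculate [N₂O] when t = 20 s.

0.7963 M

Step 1: For a first-order reaction: [N₂O] = [N₂O]₀ × e^(-kt)
Step 2: [N₂O] = 0.916 × e^(-0.007 × 20)
Step 3: [N₂O] = 0.916 × e^(-0.14)
Step 4: [N₂O] = 0.916 × 0.869358 = 0.7963 M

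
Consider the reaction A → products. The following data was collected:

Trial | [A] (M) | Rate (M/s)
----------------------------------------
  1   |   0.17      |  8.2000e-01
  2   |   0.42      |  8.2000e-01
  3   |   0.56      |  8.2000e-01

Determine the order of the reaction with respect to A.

zeroth order (0)

Step 1: Compare trials - when concentration changes, rate stays constant.
Step 2: rate₂/rate₁ = 8.2000e-01/8.2000e-01 = 1
Step 3: [A]₂/[A]₁ = 0.42/0.17 = 2.471
Step 4: Since rate ratio ≈ (conc ratio)^0, the reaction is zeroth order.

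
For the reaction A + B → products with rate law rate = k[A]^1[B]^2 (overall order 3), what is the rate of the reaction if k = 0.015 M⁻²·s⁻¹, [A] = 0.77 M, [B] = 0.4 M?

0.001848 M/s

Step 1: The rate law is rate = k[A]^1[B]^2, overall order = 1+2 = 3
Step 2: Substitute values: rate = 0.015 × (0.77)^1 × (0.4)^2
Step 3: rate = 0.015 × 0.77 × 0.16 = 0.001848 M/s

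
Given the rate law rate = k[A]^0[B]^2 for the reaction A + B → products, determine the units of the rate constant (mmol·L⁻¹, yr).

(mmol·L⁻¹)⁻¹·yr⁻¹

Step 1: Overall order = 0 + 2 = 2.
Step 2: rate has units mmol·L⁻¹·yr⁻¹; [A]^0[B]^2 has units (mmol·L⁻¹)^2.
Step 3: k = rate/([A]^0[B]^2), so units of k = (mmol·L⁻¹)^(1-2)·yr⁻¹ = (mmol·L⁻¹)⁻¹·yr⁻¹.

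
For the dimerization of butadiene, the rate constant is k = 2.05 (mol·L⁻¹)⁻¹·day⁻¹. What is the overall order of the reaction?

second order (2)

Step 1: The units of k for an nth-order reaction are (concentration)^(1-n)·(time)⁻¹.
Step 2: Here k has units (mol·L⁻¹)⁻¹·day⁻¹, so the concentration exponent is -1.
Step 3: 1 - n = -1 ⇒ n = 2. The reaction is second order.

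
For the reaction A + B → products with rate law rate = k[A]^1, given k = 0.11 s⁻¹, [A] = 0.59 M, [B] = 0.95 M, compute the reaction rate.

0.0649 M/s

Step 1: The rate law is rate = k[A]^1
Step 2: Note that the rate does not depend on [B] (zero order in B).
Step 3: rate = 0.11 × (0.59)^1 = 0.0649 M/s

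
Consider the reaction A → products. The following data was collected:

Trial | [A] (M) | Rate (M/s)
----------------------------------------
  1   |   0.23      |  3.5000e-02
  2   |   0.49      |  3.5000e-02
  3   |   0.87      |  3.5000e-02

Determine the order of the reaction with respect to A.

zeroth order (0)

Step 1: Compare trials - when concentration changes, rate stays constant.
Step 2: rate₂/rate₁ = 3.5000e-02/3.5000e-02 = 1
Step 3: [A]₂/[A]₁ = 0.49/0.23 = 2.13
Step 4: Since rate ratio ≈ (conc ratio)^0, the reaction is zeroth order.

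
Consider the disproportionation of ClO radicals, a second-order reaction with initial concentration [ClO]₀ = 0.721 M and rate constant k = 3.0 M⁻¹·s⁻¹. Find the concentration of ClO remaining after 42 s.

0.00785 M

Step 1: For a second-order reaction: 1/[ClO] = 1/[ClO]₀ + kt
Step 2: 1/[ClO] = 1/0.721 + 3.0 × 42
Step 3: 1/[ClO] = 1.387 + 126 = 127.4
Step 4: [ClO] = 1/127.4 = 0.00785 M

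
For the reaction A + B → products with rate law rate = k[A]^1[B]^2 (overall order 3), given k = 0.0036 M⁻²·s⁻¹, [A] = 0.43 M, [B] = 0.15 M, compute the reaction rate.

3.483e-05 M/s

Step 1: The rate law is rate = k[A]^1[B]^2, overall order = 1+2 = 3
Step 2: Substitute values: rate = 0.0036 × (0.43)^1 × (0.15)^2
Step 3: rate = 0.0036 × 0.43 × 0.0225 = 3.483e-05 M/s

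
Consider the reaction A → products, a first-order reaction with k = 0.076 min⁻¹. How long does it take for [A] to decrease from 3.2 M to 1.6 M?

9.12 min

Step 1: For first-order: t = ln([A]₀/[A])/k
Step 2: t = ln(3.2/1.6)/0.076
Step 3: t = ln(2)/0.076
Step 4: t = 0.6931/0.076 = 9.12 min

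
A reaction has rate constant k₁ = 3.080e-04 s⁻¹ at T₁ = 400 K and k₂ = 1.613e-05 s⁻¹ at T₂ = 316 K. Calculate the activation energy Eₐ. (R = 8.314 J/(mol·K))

36.9 kJ/mol

Step 1: Use the two-temperature Arrhenius form: ln(k₂/k₁) = -Eₐ/R × (1/T₂ - 1/T₁)
Step 2: ln(k₂/k₁) = ln(1.613e-05/3.080e-04) = ln(0.0523701) = -2.94942
Step 3: 1/T₂ - 1/T₁ = 1/316 - 1/400 = 6.645570e-04 K⁻¹
Step 4: Eₐ = -R × ln(k₂/k₁) / (1/T₂ - 1/T₁) = -8.314 × -2.94942 / 6.645570e-04
Step 5: Eₐ = 3.6899e+04 J/mol = 36.9 kJ/mol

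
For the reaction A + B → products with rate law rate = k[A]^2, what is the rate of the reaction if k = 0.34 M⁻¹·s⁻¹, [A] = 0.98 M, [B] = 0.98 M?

0.3265 M/s

Step 1: The rate law is rate = k[A]^2
Step 2: Note that the rate does not depend on [B] (zero order in B).
Step 3: rate = 0.34 × (0.98)^2 = 0.326536 M/s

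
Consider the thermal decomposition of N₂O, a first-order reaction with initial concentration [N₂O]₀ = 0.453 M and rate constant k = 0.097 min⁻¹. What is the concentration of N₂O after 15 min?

0.1057 M

Step 1: For a first-order reaction: [N₂O] = [N₂O]₀ × e^(-kt)
Step 2: [N₂O] = 0.453 × e^(-0.097 × 15)
Step 3: [N₂O] = 0.453 × e^(-1.455)
Step 4: [N₂O] = 0.453 × 0.2334 = 0.1057 M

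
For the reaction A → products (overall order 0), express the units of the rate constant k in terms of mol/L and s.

mol/L·s⁻¹

Step 1: For overall order n, rate = k × (concentration)^n.
Step 2: Rate has units mol/L·s⁻¹; concentration term has units (mol/L)^0.
Step 3: k = rate / (concentration)^n, so units of k = (mol/L)^(1-0)·s⁻¹ = mol/L·s⁻¹.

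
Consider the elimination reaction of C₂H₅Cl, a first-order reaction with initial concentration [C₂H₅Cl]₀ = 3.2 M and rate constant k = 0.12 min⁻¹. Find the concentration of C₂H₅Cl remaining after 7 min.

1.381 M

Step 1: For a first-order reaction: [C₂H₅Cl] = [C₂H₅Cl]₀ × e^(-kt)
Step 2: [C₂H₅Cl] = 3.2 × e^(-0.12 × 7)
Step 3: [C₂H₅Cl] = 3.2 × e^(-0.84)
Step 4: [C₂H₅Cl] = 3.2 × 0.431711 = 1.381 M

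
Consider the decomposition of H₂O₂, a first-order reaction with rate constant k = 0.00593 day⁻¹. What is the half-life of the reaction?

116.9 day

Step 1: For a first-order reaction, t₁/₂ = ln(2)/k
Step 2: t₁/₂ = ln(2)/0.00593
Step 3: t₁/₂ = 0.6931/0.00593 = 116.9 day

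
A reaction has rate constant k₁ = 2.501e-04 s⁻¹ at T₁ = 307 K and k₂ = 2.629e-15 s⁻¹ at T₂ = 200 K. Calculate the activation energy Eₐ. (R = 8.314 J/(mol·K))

120.6 kJ/mol

Step 1: Use the two-temperature Arrhenius form: ln(k₂/k₁) = -Eₐ/R × (1/T₂ - 1/T₁)
Step 2: ln(k₂/k₁) = ln(2.629e-15/2.501e-04) = ln(1.05118e-11) = -25.2785
Step 3: 1/T₂ - 1/T₁ = 1/200 - 1/307 = 1.742671e-03 K⁻¹
Step 4: Eₐ = -R × ln(k₂/k₁) / (1/T₂ - 1/T₁) = -8.314 × -25.2785 / 1.742671e-03
Step 5: Eₐ = 1.2060e+05 J/mol = 120.6 kJ/mol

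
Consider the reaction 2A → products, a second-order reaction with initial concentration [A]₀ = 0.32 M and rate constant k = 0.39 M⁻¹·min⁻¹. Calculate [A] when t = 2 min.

0.2561 M

Step 1: For a second-order reaction: 1/[A] = 1/[A]₀ + kt
Step 2: 1/[A] = 1/0.32 + 0.39 × 2
Step 3: 1/[A] = 3.125 + 0.78 = 3.905
Step 4: [A] = 1/3.905 = 0.2561 M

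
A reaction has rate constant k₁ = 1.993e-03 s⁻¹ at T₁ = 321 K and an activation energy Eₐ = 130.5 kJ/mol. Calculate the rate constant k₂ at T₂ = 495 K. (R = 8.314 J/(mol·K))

5.813e+04 s⁻¹

Step 1: Use the two-temperature Arrhenius form: ln(k₂/k₁) = -Eₐ/R × (1/T₂ - 1/T₁)
Step 2: Convert Eₐ to J/mol: 130.5 kJ/mol = 130500 J/mol
Step 3: 1/T₂ - 1/T₁ = 1/495 - 1/321 = -1.095063e-03 K⁻¹
Step 4: ln(k₂/k₁) = -130500/8.314 × -1.095063e-03 = 17.18856
Step 5: k₂ = k₁ × exp(17.18856) = 1.993e-03 × 2.91673e+07 = 5.813e+04 s⁻¹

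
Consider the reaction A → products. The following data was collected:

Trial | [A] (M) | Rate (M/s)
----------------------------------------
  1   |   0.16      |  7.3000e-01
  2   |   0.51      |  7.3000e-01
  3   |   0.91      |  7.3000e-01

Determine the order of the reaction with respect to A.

zeroth order (0)

Step 1: Compare trials - when concentration changes, rate stays constant.
Step 2: rate₂/rate₁ = 7.3000e-01/7.3000e-01 = 1
Step 3: [A]₂/[A]₁ = 0.51/0.16 = 3.188
Step 4: Since rate ratio ≈ (conc ratio)^0, the reaction is zeroth order.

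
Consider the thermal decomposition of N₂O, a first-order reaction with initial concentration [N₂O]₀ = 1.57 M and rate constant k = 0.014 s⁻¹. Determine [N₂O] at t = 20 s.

1.187 M

Step 1: For a first-order reaction: [N₂O] = [N₂O]₀ × e^(-kt)
Step 2: [N₂O] = 1.57 × e^(-0.014 × 20)
Step 3: [N₂O] = 1.57 × e^(-0.28)
Step 4: [N₂O] = 1.57 × 0.755784 = 1.187 M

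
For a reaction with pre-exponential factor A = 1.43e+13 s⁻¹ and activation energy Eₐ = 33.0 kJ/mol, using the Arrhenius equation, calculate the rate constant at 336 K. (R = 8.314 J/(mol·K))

1.06e+08 s⁻¹

Step 1: Use the Arrhenius equation: k = A × exp(-Eₐ/RT)
Step 2: Convert Eₐ to J/mol: 33.0 kJ/mol = 33000 J/mol
Step 3: Calculate the exponent: -Eₐ/(RT) = -33000/(8.314 × 336) = -11.81312
Step 4: k = 1.43e+13 × exp(-11.81312)
Step 5: k = 1.43e+13 × 7.40674e-06 = 1.0592e+08 s⁻¹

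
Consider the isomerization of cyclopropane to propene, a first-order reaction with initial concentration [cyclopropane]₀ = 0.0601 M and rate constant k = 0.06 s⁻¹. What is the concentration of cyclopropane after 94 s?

0.0002135 M

Step 1: For a first-order reaction: [cyclopropane] = [cyclopropane]₀ × e^(-kt)
Step 2: [cyclopropane] = 0.0601 × e^(-0.06 × 94)
Step 3: [cyclopropane] = 0.0601 × e^(-5.64)
Step 4: [cyclopropane] = 0.0601 × 0.00355287 = 0.0002135 M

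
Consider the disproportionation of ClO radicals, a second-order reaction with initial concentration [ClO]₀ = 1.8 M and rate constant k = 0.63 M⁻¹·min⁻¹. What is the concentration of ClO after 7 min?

0.2014 M

Step 1: For a second-order reaction: 1/[ClO] = 1/[ClO]₀ + kt
Step 2: 1/[ClO] = 1/1.8 + 0.63 × 7
Step 3: 1/[ClO] = 0.5556 + 4.41 = 4.966
Step 4: [ClO] = 1/4.966 = 0.2014 M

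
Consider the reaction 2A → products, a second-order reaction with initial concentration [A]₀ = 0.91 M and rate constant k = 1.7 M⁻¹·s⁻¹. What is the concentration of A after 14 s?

0.04016 M

Step 1: For a second-order reaction: 1/[A] = 1/[A]₀ + kt
Step 2: 1/[A] = 1/0.91 + 1.7 × 14
Step 3: 1/[A] = 1.099 + 23.8 = 24.9
Step 4: [A] = 1/24.9 = 0.04016 M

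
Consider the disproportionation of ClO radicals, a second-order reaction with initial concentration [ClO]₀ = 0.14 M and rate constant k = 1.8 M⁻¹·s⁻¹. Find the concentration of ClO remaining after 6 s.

0.05573 M

Step 1: For a second-order reaction: 1/[ClO] = 1/[ClO]₀ + kt
Step 2: 1/[ClO] = 1/0.14 + 1.8 × 6
Step 3: 1/[ClO] = 7.143 + 10.8 = 17.94
Step 4: [ClO] = 1/17.94 = 0.05573 M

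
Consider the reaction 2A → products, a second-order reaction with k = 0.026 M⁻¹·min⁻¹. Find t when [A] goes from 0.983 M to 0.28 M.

98.24 min

Step 1: For second-order: t = (1/[A] - 1/[A]₀)/k
Step 2: t = (1/0.28 - 1/0.983)/0.026
Step 3: t = (3.571 - 1.017)/0.026
Step 4: t = 2.554/0.026 = 98.24 min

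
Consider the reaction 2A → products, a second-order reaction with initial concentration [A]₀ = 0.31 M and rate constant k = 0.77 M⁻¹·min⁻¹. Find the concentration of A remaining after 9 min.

0.09847 M

Step 1: For a second-order reaction: 1/[A] = 1/[A]₀ + kt
Step 2: 1/[A] = 1/0.31 + 0.77 × 9
Step 3: 1/[A] = 3.226 + 6.93 = 10.16
Step 4: [A] = 1/10.16 = 0.09847 M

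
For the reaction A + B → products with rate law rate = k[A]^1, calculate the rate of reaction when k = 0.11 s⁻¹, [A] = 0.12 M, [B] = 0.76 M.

0.0132 M/s

Step 1: The rate law is rate = k[A]^1
Step 2: Note that the rate does not depend on [B] (zero order in B).
Step 3: rate = 0.11 × (0.12)^1 = 0.0132 M/s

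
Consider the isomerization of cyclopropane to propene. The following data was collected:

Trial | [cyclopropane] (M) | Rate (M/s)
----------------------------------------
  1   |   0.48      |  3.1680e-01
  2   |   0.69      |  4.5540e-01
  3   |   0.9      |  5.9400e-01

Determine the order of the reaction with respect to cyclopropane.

first order (1)

Step 1: Compare trials to find order n where rate₂/rate₁ = ([cyclopropane]₂/[cyclopropane]₁)^n
Step 2: rate₂/rate₁ = 4.5540e-01/3.1680e-01 = 1.437
Step 3: [cyclopropane]₂/[cyclopropane]₁ = 0.69/0.48 = 1.438
Step 4: n = ln(1.437)/ln(1.438) = 1.00 ≈ 1
Step 5: The reaction is first order in cyclopropane.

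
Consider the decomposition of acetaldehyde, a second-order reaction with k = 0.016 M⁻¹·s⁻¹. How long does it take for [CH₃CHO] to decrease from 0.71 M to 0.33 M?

101.4 s

Step 1: For second-order: t = (1/[CH₃CHO] - 1/[CH₃CHO]₀)/k
Step 2: t = (1/0.33 - 1/0.71)/0.016
Step 3: t = (3.03 - 1.408)/0.016
Step 4: t = 1.622/0.016 = 101.4 s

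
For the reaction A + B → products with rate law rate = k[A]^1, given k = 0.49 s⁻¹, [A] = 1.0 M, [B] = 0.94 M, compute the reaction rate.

0.49 M/s

Step 1: The rate law is rate = k[A]^1
Step 2: Note that the rate does not depend on [B] (zero order in B).
Step 3: rate = 0.49 × (1.0)^1 = 0.49 M/s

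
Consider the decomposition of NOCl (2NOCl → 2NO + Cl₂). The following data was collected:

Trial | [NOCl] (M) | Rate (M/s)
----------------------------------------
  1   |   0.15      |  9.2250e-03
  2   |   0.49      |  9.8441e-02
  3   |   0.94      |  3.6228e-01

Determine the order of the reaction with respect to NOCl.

second order (2)

Step 1: Compare trials to find order n where rate₂/rate₁ = ([NOCl]₂/[NOCl]₁)^n
Step 2: rate₂/rate₁ = 9.8441e-02/9.2250e-03 = 10.67
Step 3: [NOCl]₂/[NOCl]₁ = 0.49/0.15 = 3.267
Step 4: n = ln(10.67)/ln(3.267) = 2.00 ≈ 2
Step 5: The reaction is second order in NOCl.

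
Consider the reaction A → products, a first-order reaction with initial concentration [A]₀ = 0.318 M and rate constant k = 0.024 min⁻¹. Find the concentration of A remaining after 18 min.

0.2064 M

Step 1: For a first-order reaction: [A] = [A]₀ × e^(-kt)
Step 2: [A] = 0.318 × e^(-0.024 × 18)
Step 3: [A] = 0.318 × e^(-0.432)
Step 4: [A] = 0.318 × 0.649209 = 0.2064 M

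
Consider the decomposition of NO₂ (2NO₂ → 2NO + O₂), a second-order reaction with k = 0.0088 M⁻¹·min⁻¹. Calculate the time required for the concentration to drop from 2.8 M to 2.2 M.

11.07 min

Step 1: For second-order: t = (1/[NO₂] - 1/[NO₂]₀)/k
Step 2: t = (1/2.2 - 1/2.8)/0.0088
Step 3: t = (0.4545 - 0.3571)/0.0088
Step 4: t = 0.0974/0.0088 = 11.07 min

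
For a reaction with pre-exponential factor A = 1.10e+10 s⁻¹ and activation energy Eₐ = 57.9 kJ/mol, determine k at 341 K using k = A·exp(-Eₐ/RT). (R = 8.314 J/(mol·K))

1.49e+01 s⁻¹

Step 1: Use the Arrhenius equation: k = A × exp(-Eₐ/RT)
Step 2: Convert Eₐ to J/mol: 57.9 kJ/mol = 57900 J/mol
Step 3: Calculate the exponent: -Eₐ/(RT) = -57900/(8.314 × 341) = -20.42275
Step 4: k = 1.10e+10 × exp(-20.42275)
Step 5: k = 1.10e+10 × 1.35056e-09 = 1.4856e+01 s⁻¹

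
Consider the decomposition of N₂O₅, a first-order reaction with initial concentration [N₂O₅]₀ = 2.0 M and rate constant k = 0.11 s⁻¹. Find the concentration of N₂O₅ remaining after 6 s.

1.034 M

Step 1: For a first-order reaction: [N₂O₅] = [N₂O₅]₀ × e^(-kt)
Step 2: [N₂O₅] = 2.0 × e^(-0.11 × 6)
Step 3: [N₂O₅] = 2.0 × e^(-0.66)
Step 4: [N₂O₅] = 2.0 × 0.516851 = 1.034 M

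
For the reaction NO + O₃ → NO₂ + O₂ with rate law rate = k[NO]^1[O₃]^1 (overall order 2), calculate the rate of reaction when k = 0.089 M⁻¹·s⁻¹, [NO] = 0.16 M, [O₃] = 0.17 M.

0.002421 M/s

Step 1: The rate law is rate = k[NO]^1[O₃]^1, overall order = 1+1 = 2
Step 2: Substitute values: rate = 0.089 × (0.16)^1 × (0.17)^1
Step 3: rate = 0.089 × 0.16 × 0.17 = 0.0024208 M/s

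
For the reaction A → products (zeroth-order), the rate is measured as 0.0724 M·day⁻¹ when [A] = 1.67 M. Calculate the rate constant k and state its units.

0.0724 M·day⁻¹

Step 1: For a zeroth-order reaction, rate = k (independent of concentration).
Step 2: k = rate = 0.0724 M·day⁻¹.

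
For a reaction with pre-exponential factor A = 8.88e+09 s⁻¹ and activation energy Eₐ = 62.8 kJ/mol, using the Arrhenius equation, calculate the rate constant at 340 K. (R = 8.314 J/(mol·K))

2.00e+00 s⁻¹

Step 1: Use the Arrhenius equation: k = A × exp(-Eₐ/RT)
Step 2: Convert Eₐ to J/mol: 62.8 kJ/mol = 62800 J/mol
Step 3: Calculate the exponent: -Eₐ/(RT) = -62800/(8.314 × 340) = -22.21625
Step 4: k = 8.88e+09 × exp(-22.21625)
Step 5: k = 8.88e+09 × 2.24701e-10 = 1.9953e+00 s⁻¹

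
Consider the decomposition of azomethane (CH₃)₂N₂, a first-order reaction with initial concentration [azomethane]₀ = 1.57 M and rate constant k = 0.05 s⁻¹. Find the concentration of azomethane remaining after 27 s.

0.407 M

Step 1: For a first-order reaction: [azomethane] = [azomethane]₀ × e^(-kt)
Step 2: [azomethane] = 1.57 × e^(-0.05 × 27)
Step 3: [azomethane] = 1.57 × e^(-1.35)
Step 4: [azomethane] = 1.57 × 0.25924 = 0.407 M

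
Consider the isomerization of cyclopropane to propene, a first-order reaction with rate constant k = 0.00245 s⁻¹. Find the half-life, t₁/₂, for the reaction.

282.9 s

Step 1: For a first-order reaction, t₁/₂ = ln(2)/k
Step 2: t₁/₂ = ln(2)/0.00245
Step 3: t₁/₂ = 0.6931/0.00245 = 282.9 s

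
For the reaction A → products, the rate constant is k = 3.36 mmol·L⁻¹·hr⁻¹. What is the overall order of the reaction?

zeroth order (0)

Step 1: The units of k for an nth-order reaction are (concentration)^(1-n)·(time)⁻¹.
Step 2: Here k has units mmol·L⁻¹·hr⁻¹, so the concentration exponent is 1.
Step 3: 1 - n = 1 ⇒ n = 0. The reaction is zeroth order.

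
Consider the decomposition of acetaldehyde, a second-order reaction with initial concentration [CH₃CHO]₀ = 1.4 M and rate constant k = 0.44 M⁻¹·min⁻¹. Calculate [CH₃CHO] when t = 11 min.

0.18 M

Step 1: For a second-order reaction: 1/[CH₃CHO] = 1/[CH₃CHO]₀ + kt
Step 2: 1/[CH₃CHO] = 1/1.4 + 0.44 × 11
Step 3: 1/[CH₃CHO] = 0.7143 + 4.84 = 5.554
Step 4: [CH₃CHO] = 1/5.554 = 0.18 M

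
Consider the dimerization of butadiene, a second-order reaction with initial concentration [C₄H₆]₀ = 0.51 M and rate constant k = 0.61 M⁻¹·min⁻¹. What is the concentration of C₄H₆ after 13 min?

0.1011 M

Step 1: For a second-order reaction: 1/[C₄H₆] = 1/[C₄H₆]₀ + kt
Step 2: 1/[C₄H₆] = 1/0.51 + 0.61 × 13
Step 3: 1/[C₄H₆] = 1.961 + 7.93 = 9.891
Step 4: [C₄H₆] = 1/9.891 = 0.1011 M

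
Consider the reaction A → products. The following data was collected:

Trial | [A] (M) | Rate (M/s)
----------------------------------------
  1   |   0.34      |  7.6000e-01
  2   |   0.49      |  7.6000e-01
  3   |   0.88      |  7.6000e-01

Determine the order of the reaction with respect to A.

zeroth order (0)

Step 1: Compare trials - when concentration changes, rate stays constant.
Step 2: rate₂/rate₁ = 7.6000e-01/7.6000e-01 = 1
Step 3: [A]₂/[A]₁ = 0.49/0.34 = 1.441
Step 4: Since rate ratio ≈ (conc ratio)^0, the reaction is zeroth order.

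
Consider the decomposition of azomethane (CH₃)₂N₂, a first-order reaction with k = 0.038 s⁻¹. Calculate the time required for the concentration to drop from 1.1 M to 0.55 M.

18.24 s

Step 1: For first-order: t = ln([azomethane]₀/[azomethane])/k
Step 2: t = ln(1.1/0.55)/0.038
Step 3: t = ln(2)/0.038
Step 4: t = 0.6931/0.038 = 18.24 s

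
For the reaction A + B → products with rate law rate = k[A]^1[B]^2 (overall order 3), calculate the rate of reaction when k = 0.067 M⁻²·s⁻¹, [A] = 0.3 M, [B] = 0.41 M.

0.003379 M/s

Step 1: The rate law is rate = k[A]^1[B]^2, overall order = 1+2 = 3
Step 2: Substitute values: rate = 0.067 × (0.3)^1 × (0.41)^2
Step 3: rate = 0.067 × 0.3 × 0.1681 = 0.00337881 M/s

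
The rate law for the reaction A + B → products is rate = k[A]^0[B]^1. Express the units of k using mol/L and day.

day⁻¹

Step 1: Overall order = 0 + 1 = 1.
Step 2: rate has units mol/L·day⁻¹; [A]^0[B]^1 has units (mol/L)^1.
Step 3: k = rate/([A]^0[B]^1), so units of k = (mol/L)^(1-1)·day⁻¹ = day⁻¹.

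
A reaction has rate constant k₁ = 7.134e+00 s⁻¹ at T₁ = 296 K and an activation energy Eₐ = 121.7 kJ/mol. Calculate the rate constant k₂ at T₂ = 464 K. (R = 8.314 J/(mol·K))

4.261e+08 s⁻¹

Step 1: Use the two-temperature Arrhenius form: ln(k₂/k₁) = -Eₐ/R × (1/T₂ - 1/T₁)
Step 2: Convert Eₐ to J/mol: 121.7 kJ/mol = 121700 J/mol
Step 3: 1/T₂ - 1/T₁ = 1/464 - 1/296 = -1.223206e-03 K⁻¹
Step 4: ln(k₂/k₁) = -121700/8.314 × -1.223206e-03 = 17.90524
Step 5: k₂ = k₁ × exp(17.90524) = 7.134e+00 × 5.97237e+07 = 4.261e+08 s⁻¹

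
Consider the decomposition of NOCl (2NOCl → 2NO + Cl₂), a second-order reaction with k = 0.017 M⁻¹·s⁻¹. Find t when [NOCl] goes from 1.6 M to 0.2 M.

257.4 s

Step 1: For second-order: t = (1/[NOCl] - 1/[NOCl]₀)/k
Step 2: t = (1/0.2 - 1/1.6)/0.017
Step 3: t = (5 - 0.625)/0.017
Step 4: t = 4.375/0.017 = 257.4 s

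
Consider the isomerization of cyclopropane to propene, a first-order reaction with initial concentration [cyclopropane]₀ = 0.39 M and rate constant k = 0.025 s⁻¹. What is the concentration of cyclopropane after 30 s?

0.1842 M

Step 1: For a first-order reaction: [cyclopropane] = [cyclopropane]₀ × e^(-kt)
Step 2: [cyclopropane] = 0.39 × e^(-0.025 × 30)
Step 3: [cyclopropane] = 0.39 × e^(-0.75)
Step 4: [cyclopropane] = 0.39 × 0.472367 = 0.1842 M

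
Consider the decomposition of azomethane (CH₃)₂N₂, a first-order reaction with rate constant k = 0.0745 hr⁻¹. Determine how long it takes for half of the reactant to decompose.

9.304 hr

Step 1: For a first-order reaction, t₁/₂ = ln(2)/k
Step 2: t₁/₂ = ln(2)/0.0745
Step 3: t₁/₂ = 0.6931/0.0745 = 9.304 hr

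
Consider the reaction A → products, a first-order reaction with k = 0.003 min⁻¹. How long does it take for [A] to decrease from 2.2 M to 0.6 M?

433.1 min

Step 1: For first-order: t = ln([A]₀/[A])/k
Step 2: t = ln(2.2/0.6)/0.003
Step 3: t = ln(3.667)/0.003
Step 4: t = 1.299/0.003 = 433.1 min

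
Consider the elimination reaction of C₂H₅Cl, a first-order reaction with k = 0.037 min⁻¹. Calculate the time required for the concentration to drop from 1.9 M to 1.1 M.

14.77 min

Step 1: For first-order: t = ln([C₂H₅Cl]₀/[C₂H₅Cl])/k
Step 2: t = ln(1.9/1.1)/0.037
Step 3: t = ln(1.727)/0.037
Step 4: t = 0.5465/0.037 = 14.77 min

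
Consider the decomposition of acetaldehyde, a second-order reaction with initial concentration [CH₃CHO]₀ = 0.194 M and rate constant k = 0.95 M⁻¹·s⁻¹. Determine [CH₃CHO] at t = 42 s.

0.0222 M

Step 1: For a second-order reaction: 1/[CH₃CHO] = 1/[CH₃CHO]₀ + kt
Step 2: 1/[CH₃CHO] = 1/0.194 + 0.95 × 42
Step 3: 1/[CH₃CHO] = 5.155 + 39.9 = 45.05
Step 4: [CH₃CHO] = 1/45.05 = 0.0222 M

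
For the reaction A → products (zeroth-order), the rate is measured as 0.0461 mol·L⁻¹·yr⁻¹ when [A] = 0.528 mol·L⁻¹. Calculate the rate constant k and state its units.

0.0461 mol·L⁻¹·yr⁻¹

Step 1: For a zeroth-order reaction, rate = k (independent of concentration).
Step 2: k = rate = 0.0461 mol·L⁻¹·yr⁻¹.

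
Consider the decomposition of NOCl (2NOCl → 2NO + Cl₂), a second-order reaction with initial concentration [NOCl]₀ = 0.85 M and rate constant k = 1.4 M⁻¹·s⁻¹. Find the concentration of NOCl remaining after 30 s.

0.02316 M

Step 1: For a second-order reaction: 1/[NOCl] = 1/[NOCl]₀ + kt
Step 2: 1/[NOCl] = 1/0.85 + 1.4 × 30
Step 3: 1/[NOCl] = 1.176 + 42 = 43.18
Step 4: [NOCl] = 1/43.18 = 0.02316 M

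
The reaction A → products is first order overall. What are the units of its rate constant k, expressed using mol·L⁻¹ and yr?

yr⁻¹

Step 1: For overall order n, rate = k × (concentration)^n.
Step 2: Rate has units mol·L⁻¹·yr⁻¹; concentration term has units (mol·L⁻¹)^1.
Step 3: k = rate / (concentration)^n, so units of k = (mol·L⁻¹)^(1-1)·yr⁻¹ = yr⁻¹.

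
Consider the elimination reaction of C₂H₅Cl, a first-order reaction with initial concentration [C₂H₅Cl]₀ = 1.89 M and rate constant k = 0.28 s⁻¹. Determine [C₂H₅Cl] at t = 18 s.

0.01224 M

Step 1: For a first-order reaction: [C₂H₅Cl] = [C₂H₅Cl]₀ × e^(-kt)
Step 2: [C₂H₅Cl] = 1.89 × e^(-0.28 × 18)
Step 3: [C₂H₅Cl] = 1.89 × e^(-5.04)
Step 4: [C₂H₅Cl] = 1.89 × 0.00647375 = 0.01224 M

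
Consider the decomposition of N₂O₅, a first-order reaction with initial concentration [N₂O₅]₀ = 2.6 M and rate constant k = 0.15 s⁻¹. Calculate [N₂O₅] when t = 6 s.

1.057 M

Step 1: For a first-order reaction: [N₂O₅] = [N₂O₅]₀ × e^(-kt)
Step 2: [N₂O₅] = 2.6 × e^(-0.15 × 6)
Step 3: [N₂O₅] = 2.6 × e^(-0.9)
Step 4: [N₂O₅] = 2.6 × 0.40657 = 1.057 M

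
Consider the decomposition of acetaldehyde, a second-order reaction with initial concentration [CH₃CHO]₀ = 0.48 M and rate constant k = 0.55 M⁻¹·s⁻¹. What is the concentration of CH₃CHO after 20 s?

0.07643 M

Step 1: For a second-order reaction: 1/[CH₃CHO] = 1/[CH₃CHO]₀ + kt
Step 2: 1/[CH₃CHO] = 1/0.48 + 0.55 × 20
Step 3: 1/[CH₃CHO] = 2.083 + 11 = 13.08
Step 4: [CH₃CHO] = 1/13.08 = 0.07643 M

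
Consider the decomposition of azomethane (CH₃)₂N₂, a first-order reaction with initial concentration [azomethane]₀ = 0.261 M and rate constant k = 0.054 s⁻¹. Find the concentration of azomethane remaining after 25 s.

0.06766 M

Step 1: For a first-order reaction: [azomethane] = [azomethane]₀ × e^(-kt)
Step 2: [azomethane] = 0.261 × e^(-0.054 × 25)
Step 3: [azomethane] = 0.261 × e^(-1.35)
Step 4: [azomethane] = 0.261 × 0.25924 = 0.06766 M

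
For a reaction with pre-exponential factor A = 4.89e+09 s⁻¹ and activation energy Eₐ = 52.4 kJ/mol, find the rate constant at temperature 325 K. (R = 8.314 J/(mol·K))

1.85e+01 s⁻¹

Step 1: Use the Arrhenius equation: k = A × exp(-Eₐ/RT)
Step 2: Convert Eₐ to J/mol: 52.4 kJ/mol = 52400 J/mol
Step 3: Calculate the exponent: -Eₐ/(RT) = -52400/(8.314 × 325) = -19.39268
Step 4: k = 4.89e+09 × exp(-19.39268)
Step 5: k = 4.89e+09 × 3.78326e-09 = 1.8500e+01 s⁻¹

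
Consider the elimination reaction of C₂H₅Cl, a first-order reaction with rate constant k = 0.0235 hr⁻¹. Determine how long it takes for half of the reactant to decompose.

29.5 hr

Step 1: For a first-order reaction, t₁/₂ = ln(2)/k
Step 2: t₁/₂ = ln(2)/0.0235
Step 3: t₁/₂ = 0.6931/0.0235 = 29.5 hr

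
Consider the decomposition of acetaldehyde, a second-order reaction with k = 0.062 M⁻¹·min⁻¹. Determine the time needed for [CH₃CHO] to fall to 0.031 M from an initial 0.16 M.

419.5 min

Step 1: For second-order: t = (1/[CH₃CHO] - 1/[CH₃CHO]₀)/k
Step 2: t = (1/0.031 - 1/0.16)/0.062
Step 3: t = (32.26 - 6.25)/0.062
Step 4: t = 26.01/0.062 = 419.5 min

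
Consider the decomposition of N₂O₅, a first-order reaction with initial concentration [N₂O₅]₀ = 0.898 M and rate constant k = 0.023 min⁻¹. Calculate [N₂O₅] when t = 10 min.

0.7135 M

Step 1: For a first-order reaction: [N₂O₅] = [N₂O₅]₀ × e^(-kt)
Step 2: [N₂O₅] = 0.898 × e^(-0.023 × 10)
Step 3: [N₂O₅] = 0.898 × e^(-0.23)
Step 4: [N₂O₅] = 0.898 × 0.794534 = 0.7135 M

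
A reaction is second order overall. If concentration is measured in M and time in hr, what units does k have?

M⁻¹·hr⁻¹

Step 1: For overall order n, rate = k × (concentration)^n.
Step 2: Rate has units M·hr⁻¹; concentration term has units M^2.
Step 3: k = rate / (concentration)^n, so units of k = M^(1-2)·hr⁻¹ = M⁻¹·hr⁻¹.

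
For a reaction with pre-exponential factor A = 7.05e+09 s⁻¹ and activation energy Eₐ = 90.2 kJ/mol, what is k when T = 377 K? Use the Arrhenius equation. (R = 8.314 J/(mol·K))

2.24e-03 s⁻¹

Step 1: Use the Arrhenius equation: k = A × exp(-Eₐ/RT)
Step 2: Convert Eₐ to J/mol: 90.2 kJ/mol = 90200 J/mol
Step 3: Calculate the exponent: -Eₐ/(RT) = -90200/(8.314 × 377) = -28.77764
Step 4: k = 7.05e+09 × exp(-28.77764)
Step 5: k = 7.05e+09 × 3.17709e-13 = 2.2398e-03 s⁻¹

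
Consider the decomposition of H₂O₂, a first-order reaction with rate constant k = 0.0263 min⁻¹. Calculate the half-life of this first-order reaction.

26.36 min

Step 1: For a first-order reaction, t₁/₂ = ln(2)/k
Step 2: t₁/₂ = ln(2)/0.0263
Step 3: t₁/₂ = 0.6931/0.0263 = 26.36 min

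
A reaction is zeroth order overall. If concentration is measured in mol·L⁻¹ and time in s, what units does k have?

mol·L⁻¹·s⁻¹

Step 1: For overall order n, rate = k × (concentration)^n.
Step 2: Rate has units mol·L⁻¹·s⁻¹; concentration term has units (mol·L⁻¹)^0.
Step 3: k = rate / (concentration)^n, so units of k = (mol·L⁻¹)^(1-0)·s⁻¹ = mol·L⁻¹·s⁻¹.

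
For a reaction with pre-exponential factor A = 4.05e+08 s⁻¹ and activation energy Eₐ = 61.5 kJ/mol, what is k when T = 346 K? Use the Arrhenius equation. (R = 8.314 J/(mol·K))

2.10e-01 s⁻¹

Step 1: Use the Arrhenius equation: k = A × exp(-Eₐ/RT)
Step 2: Convert Eₐ to J/mol: 61.5 kJ/mol = 61500 J/mol
Step 3: Calculate the exponent: -Eₐ/(RT) = -61500/(8.314 × 346) = -21.37908
Step 4: k = 4.05e+08 × exp(-21.37908)
Step 5: k = 4.05e+08 × 5.19019e-10 = 2.1020e-01 s⁻¹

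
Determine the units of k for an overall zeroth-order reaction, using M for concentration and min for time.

M·min⁻¹

Step 1: For overall order n, rate = k × (concentration)^n.
Step 2: Rate has units M·min⁻¹; concentration term has units M^0.
Step 3: k = rate / (concentration)^n, so units of k = M^(1-0)·min⁻¹ = M·min⁻¹.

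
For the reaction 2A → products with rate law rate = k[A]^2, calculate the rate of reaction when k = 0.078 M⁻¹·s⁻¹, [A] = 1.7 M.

0.2254 M/s

Step 1: Identify the rate law: rate = k[A]^2
Step 2: Substitute values: rate = 0.078 × (1.7)^2
Step 3: Calculate: rate = 0.078 × 2.89 = 0.22542 M/s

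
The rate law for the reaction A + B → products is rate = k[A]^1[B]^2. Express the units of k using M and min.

M⁻²·min⁻¹

Step 1: Overall order = 1 + 2 = 3.
Step 2: rate has units M·min⁻¹; [A]^1[B]^2 has units M^3.
Step 3: k = rate/([A]^1[B]^2), so units of k = M^(1-3)·min⁻¹ = M⁻²·min⁻¹.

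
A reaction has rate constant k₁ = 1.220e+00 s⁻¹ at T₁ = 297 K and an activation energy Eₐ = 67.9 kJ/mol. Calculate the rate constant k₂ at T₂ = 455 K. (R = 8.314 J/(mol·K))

1.711e+04 s⁻¹

Step 1: Use the two-temperature Arrhenius form: ln(k₂/k₁) = -Eₐ/R × (1/T₂ - 1/T₁)
Step 2: Convert Eₐ to J/mol: 67.9 kJ/mol = 67900 J/mol
Step 3: 1/T₂ - 1/T₁ = 1/455 - 1/297 = -1.169201e-03 K⁻¹
Step 4: ln(k₂/k₁) = -67900/8.314 × -1.169201e-03 = 9.54880
Step 5: k₂ = k₁ × exp(9.54880) = 1.220e+00 × 1.40279e+04 = 1.711e+04 s⁻¹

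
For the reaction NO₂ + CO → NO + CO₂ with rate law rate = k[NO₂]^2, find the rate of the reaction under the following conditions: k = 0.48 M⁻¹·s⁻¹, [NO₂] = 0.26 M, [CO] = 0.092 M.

0.03245 M/s

Step 1: The rate law is rate = k[NO₂]^2
Step 2: Note that the rate does not depend on [CO] (zero order in CO).
Step 3: rate = 0.48 × (0.26)^2 = 0.032448 M/s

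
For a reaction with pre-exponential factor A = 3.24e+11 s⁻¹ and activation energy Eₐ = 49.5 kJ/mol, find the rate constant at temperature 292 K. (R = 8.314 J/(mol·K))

4.52e+02 s⁻¹

Step 1: Use the Arrhenius equation: k = A × exp(-Eₐ/RT)
Step 2: Convert Eₐ to J/mol: 49.5 kJ/mol = 49500 J/mol
Step 3: Calculate the exponent: -Eₐ/(RT) = -49500/(8.314 × 292) = -20.38977
Step 4: k = 3.24e+11 × exp(-20.38977)
Step 5: k = 3.24e+11 × 1.39584e-09 = 4.5225e+02 s⁻¹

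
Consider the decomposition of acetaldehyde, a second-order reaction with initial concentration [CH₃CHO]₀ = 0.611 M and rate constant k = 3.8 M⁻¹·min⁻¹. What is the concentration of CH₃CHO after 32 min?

0.008114 M

Step 1: For a second-order reaction: 1/[CH₃CHO] = 1/[CH₃CHO]₀ + kt
Step 2: 1/[CH₃CHO] = 1/0.611 + 3.8 × 32
Step 3: 1/[CH₃CHO] = 1.637 + 121.6 = 123.2
Step 4: [CH₃CHO] = 1/123.2 = 0.008114 M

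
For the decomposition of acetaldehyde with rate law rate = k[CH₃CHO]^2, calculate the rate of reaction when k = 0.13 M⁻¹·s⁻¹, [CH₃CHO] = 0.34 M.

0.01503 M/s

Step 1: Identify the rate law: rate = k[CH₃CHO]^2
Step 2: Substitute values: rate = 0.13 × (0.34)^2
Step 3: Calculate: rate = 0.13 × 0.1156 = 0.015028 M/s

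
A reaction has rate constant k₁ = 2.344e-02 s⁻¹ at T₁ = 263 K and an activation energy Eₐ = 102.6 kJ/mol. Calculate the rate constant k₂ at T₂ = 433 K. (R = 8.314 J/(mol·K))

2.348e+06 s⁻¹

Step 1: Use the two-temperature Arrhenius form: ln(k₂/k₁) = -Eₐ/R × (1/T₂ - 1/T₁)
Step 2: Convert Eₐ to J/mol: 102.6 kJ/mol = 102600 J/mol
Step 3: 1/T₂ - 1/T₁ = 1/433 - 1/263 = -1.492813e-03 K⁻¹
Step 4: ln(k₂/k₁) = -102600/8.314 × -1.492813e-03 = 18.42225
Step 5: k₂ = k₁ × exp(18.42225) = 2.344e-02 × 1.00157e+08 = 2.348e+06 s⁻¹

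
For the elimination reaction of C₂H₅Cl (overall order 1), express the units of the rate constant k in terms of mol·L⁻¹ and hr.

hr⁻¹

Step 1: For overall order n, rate = k × (concentration)^n.
Step 2: Rate has units mol·L⁻¹·hr⁻¹; concentration term has units (mol·L⁻¹)^1.
Step 3: k = rate / (concentration)^n, so units of k = (mol·L⁻¹)^(1-1)·hr⁻¹ = hr⁻¹.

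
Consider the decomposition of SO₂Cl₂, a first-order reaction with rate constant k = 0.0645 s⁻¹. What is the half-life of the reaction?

10.75 s

Step 1: For a first-order reaction, t₁/₂ = ln(2)/k
Step 2: t₁/₂ = ln(2)/0.0645
Step 3: t₁/₂ = 0.6931/0.0645 = 10.75 s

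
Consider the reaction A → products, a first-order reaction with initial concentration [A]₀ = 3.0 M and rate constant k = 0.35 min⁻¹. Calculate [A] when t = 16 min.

0.01109 M

Step 1: For a first-order reaction: [A] = [A]₀ × e^(-kt)
Step 2: [A] = 3.0 × e^(-0.35 × 16)
Step 3: [A] = 3.0 × e^(-5.6)
Step 4: [A] = 3.0 × 0.00369786 = 0.01109 M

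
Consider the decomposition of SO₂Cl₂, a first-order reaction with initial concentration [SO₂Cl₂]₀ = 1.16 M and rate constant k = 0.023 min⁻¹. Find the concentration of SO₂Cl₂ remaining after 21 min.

0.7156 M

Step 1: For a first-order reaction: [SO₂Cl₂] = [SO₂Cl₂]₀ × e^(-kt)
Step 2: [SO₂Cl₂] = 1.16 × e^(-0.023 × 21)
Step 3: [SO₂Cl₂] = 1.16 × e^(-0.483)
Step 4: [SO₂Cl₂] = 1.16 × 0.61693 = 0.7156 M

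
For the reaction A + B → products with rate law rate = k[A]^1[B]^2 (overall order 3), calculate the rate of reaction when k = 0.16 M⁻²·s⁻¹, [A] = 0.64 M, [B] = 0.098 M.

0.0009834 M/s

Step 1: The rate law is rate = k[A]^1[B]^2, overall order = 1+2 = 3
Step 2: Substitute values: rate = 0.16 × (0.64)^1 × (0.098)^2
Step 3: rate = 0.16 × 0.64 × 0.009604 = 0.00098345 M/s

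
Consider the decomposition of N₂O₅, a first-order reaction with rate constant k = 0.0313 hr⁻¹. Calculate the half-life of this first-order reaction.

22.15 hr

Step 1: For a first-order reaction, t₁/₂ = ln(2)/k
Step 2: t₁/₂ = ln(2)/0.0313
Step 3: t₁/₂ = 0.6931/0.0313 = 22.15 hr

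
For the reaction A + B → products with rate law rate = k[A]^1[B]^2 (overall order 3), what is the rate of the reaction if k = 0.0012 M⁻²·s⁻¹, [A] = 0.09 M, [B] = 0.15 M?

2.43e-06 M/s

Step 1: The rate law is rate = k[A]^1[B]^2, overall order = 1+2 = 3
Step 2: Substitute values: rate = 0.0012 × (0.09)^1 × (0.15)^2
Step 3: rate = 0.0012 × 0.09 × 0.0225 = 2.43e-06 M/s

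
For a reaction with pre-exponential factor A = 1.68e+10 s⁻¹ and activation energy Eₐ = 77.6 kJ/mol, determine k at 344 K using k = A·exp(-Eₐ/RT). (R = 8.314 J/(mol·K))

2.77e-02 s⁻¹

Step 1: Use the Arrhenius equation: k = A × exp(-Eₐ/RT)
Step 2: Convert Eₐ to J/mol: 77.6 kJ/mol = 77600 J/mol
Step 3: Calculate the exponent: -Eₐ/(RT) = -77600/(8.314 × 344) = -27.13272
Step 4: k = 1.68e+10 × exp(-27.13272)
Step 5: k = 1.68e+10 × 1.64592e-12 = 2.7651e-02 s⁻¹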